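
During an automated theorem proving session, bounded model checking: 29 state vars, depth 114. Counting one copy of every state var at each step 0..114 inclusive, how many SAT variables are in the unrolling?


BMC unrolls to depth k, creating one copy of each state var for steps 0..k.
Step count = 114 + 1 = 115 (steps 0 through 114)
Vars per step = 29
Total = 29 * 115 = 3335

3335


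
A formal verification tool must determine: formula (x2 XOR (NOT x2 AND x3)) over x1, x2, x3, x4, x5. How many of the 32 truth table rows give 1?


Formula: (x2 XOR (NOT x2 AND x3)) over 5 vars (32 rows)
Evaluate each row (x1, x2, x3, x4, x5 as bits, MSB first):
  row 0 [00000]: (0 XOR (NOT 0 AND 0)) -> 0
  row 1 [00001]: (0 XOR (NOT 0 AND 0)) -> 0
  row 2 [00010]: (0 XOR (NOT 0 AND 0)) -> 0
  row 3 [00011]: (0 XOR (NOT 0 AND 0)) -> 0
  row 4 [00100]: (0 XOR (NOT 0 AND 1)) -> 1
  row 5 [00101]: (0 XOR (NOT 0 AND 1)) -> 1
  row 6 [00110]: (0 XOR (NOT 0 AND 1)) -> 1
  row 7 [00111]: (0 XOR (NOT 0 AND 1)) -> 1
  row 8 [01000]: (1 XOR (NOT 1 AND 0)) -> 1
  row 9 [01001]: (1 XOR (NOT 1 AND 0)) -> 1
  row 10 [01010]: (1 XOR (NOT 1 AND 0)) -> 1
  row 11 [01011]: (1 XOR (NOT 1 AND 0)) -> 1
  row 12 [01100]: (1 XOR (NOT 1 AND 1)) -> 1
  row 13 [01101]: (1 XOR (NOT 1 AND 1)) -> 1
  row 14 [01110]: (1 XOR (NOT 1 AND 1)) -> 1
  row 15 [01111]: (1 XOR (NOT 1 AND 1)) -> 1
  row 16 [10000]: (0 XOR (NOT 0 AND 0)) -> 0
  row 17 [10001]: (0 XOR (NOT 0 AND 0)) -> 0
  row 18 [10010]: (0 XOR (NOT 0 AND 0)) -> 0
  row 19 [10011]: (0 XOR (NOT 0 AND 0)) -> 0
  row 20 [10100]: (0 XOR (NOT 0 AND 1)) -> 1
  row 21 [10101]: (0 XOR (NOT 0 AND 1)) -> 1
  row 22 [10110]: (0 XOR (NOT 0 AND 1)) -> 1
  row 23 [10111]: (0 XOR (NOT 0 AND 1)) -> 1
  row 24 [11000]: (1 XOR (NOT 1 AND 0)) -> 1
  row 25 [11001]: (1 XOR (NOT 1 AND 0)) -> 1
  row 26 [11010]: (1 XOR (NOT 1 AND 0)) -> 1
  row 27 [11011]: (1 XOR (NOT 1 AND 0)) -> 1
  row 28 [11100]: (1 XOR (NOT 1 AND 1)) -> 1
  row 29 [11101]: (1 XOR (NOT 1 AND 1)) -> 1
  row 30 [11110]: (1 XOR (NOT 1 AND 1)) -> 1
  row 31 [11111]: (1 XOR (NOT 1 AND 1)) -> 1
Full result column, 8 rows per line (x1,x2 fixed per line; x3,x4,x5 runs 000..111 left to right):
  rows 0-7 [x1,x2=00]: 00001111  (ones: 4)
  rows 8-15 [x1,x2=01]: 11111111  (ones: 8)
  rows 16-23 [x1,x2=10]: 00001111  (ones: 4)
  rows 24-31 [x1,x2=11]: 11111111  (ones: 8)
Count of 1-rows = 4+8+4+8 = 24

24


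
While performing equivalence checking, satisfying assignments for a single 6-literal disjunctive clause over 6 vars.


Step 1: Total=2^6=64
Step 2: Unsat when all 6 false: 2^0=1
Step 3: Sat=64-1=63

63


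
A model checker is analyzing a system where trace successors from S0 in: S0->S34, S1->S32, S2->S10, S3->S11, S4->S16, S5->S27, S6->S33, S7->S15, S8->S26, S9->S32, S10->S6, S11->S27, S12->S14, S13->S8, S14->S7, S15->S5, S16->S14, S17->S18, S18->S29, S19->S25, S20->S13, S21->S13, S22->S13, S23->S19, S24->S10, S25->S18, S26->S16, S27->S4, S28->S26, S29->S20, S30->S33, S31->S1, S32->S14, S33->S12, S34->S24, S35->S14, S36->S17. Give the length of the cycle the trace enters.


Trace from S0 until a state repeats:
  S0 -> S34 -> S24 -> S10 -> S6 -> S33 -> S12 -> S14 -> S7 -> S15 -> S5 -> S27 -> S4 -> S16 -> S14
S14 first seen at step 7, revisited at step 14.
Cycle length = 14 - 7 = 7

7


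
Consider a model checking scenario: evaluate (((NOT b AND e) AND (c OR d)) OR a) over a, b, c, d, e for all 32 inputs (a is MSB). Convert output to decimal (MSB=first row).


Formula: (((NOT b AND e) AND (c OR d)) OR a) over a, b, c, d, e (32 rows)
Evaluate each row (bits = a,b,c,d,e, MSB first):
  row 0 [00000]: (((NOT 0 AND 0) AND (0 OR 0)) OR 0) -> 0
  row 1 [00001]: (((NOT 0 AND 1) AND (0 OR 0)) OR 0) -> 0
  row 2 [00010]: (((NOT 0 AND 0) AND (0 OR 1)) OR 0) -> 0
  row 3 [00011]: (((NOT 0 AND 1) AND (0 OR 1)) OR 0) -> 1
  row 4 [00100]: (((NOT 0 AND 0) AND (1 OR 0)) OR 0) -> 0
  row 5 [00101]: (((NOT 0 AND 1) AND (1 OR 0)) OR 0) -> 1
  row 6 [00110]: (((NOT 0 AND 0) AND (1 OR 1)) OR 0) -> 0
  row 7 [00111]: (((NOT 0 AND 1) AND (1 OR 1)) OR 0) -> 1
  row 8 [01000]: (((NOT 1 AND 0) AND (0 OR 0)) OR 0) -> 0
  row 9 [01001]: (((NOT 1 AND 1) AND (0 OR 0)) OR 0) -> 0
  row 10 [01010]: (((NOT 1 AND 0) AND (0 OR 1)) OR 0) -> 0
  row 11 [01011]: (((NOT 1 AND 1) AND (0 OR 1)) OR 0) -> 0
  row 12 [01100]: (((NOT 1 AND 0) AND (1 OR 0)) OR 0) -> 0
  row 13 [01101]: (((NOT 1 AND 1) AND (1 OR 0)) OR 0) -> 0
  row 14 [01110]: (((NOT 1 AND 0) AND (1 OR 1)) OR 0) -> 0
  row 15 [01111]: (((NOT 1 AND 1) AND (1 OR 1)) OR 0) -> 0
  row 16 [10000]: (((NOT 0 AND 0) AND (0 OR 0)) OR 1) -> 1
  row 17 [10001]: (((NOT 0 AND 1) AND (0 OR 0)) OR 1) -> 1
  row 18 [10010]: (((NOT 0 AND 0) AND (0 OR 1)) OR 1) -> 1
  row 19 [10011]: (((NOT 0 AND 1) AND (0 OR 1)) OR 1) -> 1
  row 20 [10100]: (((NOT 0 AND 0) AND (1 OR 0)) OR 1) -> 1
  row 21 [10101]: (((NOT 0 AND 1) AND (1 OR 0)) OR 1) -> 1
  row 22 [10110]: (((NOT 0 AND 0) AND (1 OR 1)) OR 1) -> 1
  row 23 [10111]: (((NOT 0 AND 1) AND (1 OR 1)) OR 1) -> 1
  row 24 [11000]: (((NOT 1 AND 0) AND (0 OR 0)) OR 1) -> 1
  row 25 [11001]: (((NOT 1 AND 1) AND (0 OR 0)) OR 1) -> 1
  row 26 [11010]: (((NOT 1 AND 0) AND (0 OR 1)) OR 1) -> 1
  row 27 [11011]: (((NOT 1 AND 1) AND (0 OR 1)) OR 1) -> 1
  row 28 [11100]: (((NOT 1 AND 0) AND (1 OR 0)) OR 1) -> 1
  row 29 [11101]: (((NOT 1 AND 1) AND (1 OR 0)) OR 1) -> 1
  row 30 [11110]: (((NOT 1 AND 0) AND (1 OR 1)) OR 1) -> 1
  row 31 [11111]: (((NOT 1 AND 1) AND (1 OR 1)) OR 1) -> 1
Full result column, 4 rows per line (a,b,c fixed per line; d,e runs 00..11 left to right):
  rows 0-3 [a,b,c=000]: 0001  = hex 1
  rows 4-7 [a,b,c=001]: 0101  = hex 5
  rows 8-11 [a,b,c=010]: 0000  = hex 0
  rows 12-15 [a,b,c=011]: 0000  = hex 0
  rows 16-19 [a,b,c=100]: 1111  = hex F
  rows 20-23 [a,b,c=101]: 1111  = hex F
  rows 24-27 [a,b,c=110]: 1111  = hex F
  rows 28-31 [a,b,c=111]: 1111  = hex F
Output column (row 0 .. row 31) = 00010101000000001111111111111111
Output column grouped in 4s = 0001 0101 0000 0000 1111 1111 1111 1111 = 0x1500FFFF
Convert to decimal digit by digit (value = value*16 + digit):
  1 -> 1
  1*16 + 5 = 21
  21*16 + 0 = 336
  336*16 + 0 = 5376
  5376*16 + 15 (F) = 86031
  86031*16 + 15 (F) = 1376511
  1376511*16 + 15 (F) = 22024191
  22024191*16 + 15 (F) = 352387071
Decimal = 352387071

352387071


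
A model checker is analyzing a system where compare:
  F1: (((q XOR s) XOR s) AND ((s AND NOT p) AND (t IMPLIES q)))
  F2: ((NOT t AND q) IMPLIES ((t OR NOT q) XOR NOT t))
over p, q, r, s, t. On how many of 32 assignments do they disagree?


F1 = (((q XOR s) XOR s) AND ((s AND NOT p) AND (t IMPLIES q)))
F2 = ((NOT t AND q) IMPLIES ((t OR NOT q) XOR NOT t))
Evaluate both on each of 32 rows (bits = p,q,r,s,t):
  row 0 [00000]: F1=0 F2=1 (differ) -> 1
  row 1 [00001]: F1=0 F2=1 (differ) -> 1
  row 2 [00010]: F1=0 F2=1 (differ) -> 1
  row 3 [00011]: F1=0 F2=1 (differ) -> 1
  row 4 [00100]: F1=0 F2=1 (differ) -> 1
  row 5 [00101]: F1=0 F2=1 (differ) -> 1
  row 6 [00110]: F1=0 F2=1 (differ) -> 1
  row 7 [00111]: F1=0 F2=1 (differ) -> 1
  row 8 [01000]: F1=0 F2=1 (differ) -> 1
  row 9 [01001]: F1=0 F2=1 (differ) -> 1
  row 10 [01010]: F1=1 F2=1 -> 0
  row 11 [01011]: F1=1 F2=1 -> 0
  row 12 [01100]: F1=0 F2=1 (differ) -> 1
  row 13 [01101]: F1=0 F2=1 (differ) -> 1
  row 14 [01110]: F1=1 F2=1 -> 0
  row 15 [01111]: F1=1 F2=1 -> 0
  row 16 [10000]: F1=0 F2=1 (differ) -> 1
  row 17 [10001]: F1=0 F2=1 (differ) -> 1
  row 18 [10010]: F1=0 F2=1 (differ) -> 1
  row 19 [10011]: F1=0 F2=1 (differ) -> 1
  row 20 [10100]: F1=0 F2=1 (differ) -> 1
  row 21 [10101]: F1=0 F2=1 (differ) -> 1
  row 22 [10110]: F1=0 F2=1 (differ) -> 1
  row 23 [10111]: F1=0 F2=1 (differ) -> 1
  row 24 [11000]: F1=0 F2=1 (differ) -> 1
  row 25 [11001]: F1=0 F2=1 (differ) -> 1
  row 26 [11010]: F1=0 F2=1 (differ) -> 1
  row 27 [11011]: F1=0 F2=1 (differ) -> 1
  row 28 [11100]: F1=0 F2=1 (differ) -> 1
  row 29 [11101]: F1=0 F2=1 (differ) -> 1
  row 30 [11110]: F1=0 F2=1 (differ) -> 1
  row 31 [11111]: F1=0 F2=1 (differ) -> 1
Full result column, 8 rows per line (p,q fixed per line; r,s,t runs 000..111 left to right):
  rows 0-7 [p,q=00]: 11111111  (ones: 8)
  rows 8-15 [p,q=01]: 11001100  (ones: 4)
  rows 16-23 [p,q=10]: 11111111  (ones: 8)
  rows 24-31 [p,q=11]: 11111111  (ones: 8)
Disagreements = 8+4+8+8 = 28

28


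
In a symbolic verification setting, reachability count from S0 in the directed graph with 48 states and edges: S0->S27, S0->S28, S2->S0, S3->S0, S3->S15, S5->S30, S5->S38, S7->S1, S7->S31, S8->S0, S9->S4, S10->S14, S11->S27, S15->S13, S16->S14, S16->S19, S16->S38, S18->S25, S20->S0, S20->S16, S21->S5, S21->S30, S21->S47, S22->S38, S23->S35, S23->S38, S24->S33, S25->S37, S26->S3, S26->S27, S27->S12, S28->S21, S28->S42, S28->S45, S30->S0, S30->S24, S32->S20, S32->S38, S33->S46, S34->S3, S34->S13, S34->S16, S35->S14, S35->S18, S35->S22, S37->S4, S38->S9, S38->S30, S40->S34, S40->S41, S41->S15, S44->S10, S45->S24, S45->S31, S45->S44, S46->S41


BFS from S0:
  layer 0: {S0}
  layer 1: {S27, S28}
  layer 2: {S12, S21, S42, S45}
  layer 3: {S5, S24, S30, S31, S44, S47}
  layer 4: {S10, S33, S38}
  layer 5: {S9, S14, S46}
  layer 6: {S4, S41}
  layer 7: {S15}
  layer 8: {S13}
Reachable set: {S0, S4, S5, S9, S10, S12, S13, S14, S15, S21, S24, S27, S28, S30, S31, S33, S38, S41, S42, S44, S45, S46, S47}
Count = 23

23


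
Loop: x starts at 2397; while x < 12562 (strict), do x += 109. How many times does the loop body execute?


Step 1: x goes from 2397 toward 12562 by 109; the body runs while x<12562, so iterations = ceil((bound-start)/step)
Step 2: Distance=10165
Step 3: ceil(10165/109)=94

94


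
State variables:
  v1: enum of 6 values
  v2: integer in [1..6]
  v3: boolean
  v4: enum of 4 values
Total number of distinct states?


State space = product of domain sizes of all variables.
Domain sizes:
  v1 (enum of 6 values): 6
  v2 (integer in [1..6]): 6
  v3 (boolean): 2
  v4 (enum of 4 values): 4
Product = 6 * 6 * 2 * 4 = 288

288


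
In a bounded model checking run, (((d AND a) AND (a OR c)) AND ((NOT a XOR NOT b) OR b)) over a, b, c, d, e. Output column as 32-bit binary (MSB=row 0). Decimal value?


Formula: (((d AND a) AND (a OR c)) AND ((NOT a XOR NOT b) OR b)) over a, b, c, d, e (32 rows)
Evaluate each row (bits = a,b,c,d,e, MSB first):
  row 0 [00000]: (((0 AND 0) AND (0 OR 0)) AND ((NOT 0 XOR NOT 0) OR 0)) -> 0
  row 1 [00001]: (((0 AND 0) AND (0 OR 0)) AND ((NOT 0 XOR NOT 0) OR 0)) -> 0
  row 2 [00010]: (((1 AND 0) AND (0 OR 0)) AND ((NOT 0 XOR NOT 0) OR 0)) -> 0
  row 3 [00011]: (((1 AND 0) AND (0 OR 0)) AND ((NOT 0 XOR NOT 0) OR 0)) -> 0
  row 4 [00100]: (((0 AND 0) AND (0 OR 1)) AND ((NOT 0 XOR NOT 0) OR 0)) -> 0
  row 5 [00101]: (((0 AND 0) AND (0 OR 1)) AND ((NOT 0 XOR NOT 0) OR 0)) -> 0
  row 6 [00110]: (((1 AND 0) AND (0 OR 1)) AND ((NOT 0 XOR NOT 0) OR 0)) -> 0
  row 7 [00111]: (((1 AND 0) AND (0 OR 1)) AND ((NOT 0 XOR NOT 0) OR 0)) -> 0
  row 8 [01000]: (((0 AND 0) AND (0 OR 0)) AND ((NOT 0 XOR NOT 1) OR 1)) -> 0
  row 9 [01001]: (((0 AND 0) AND (0 OR 0)) AND ((NOT 0 XOR NOT 1) OR 1)) -> 0
  row 10 [01010]: (((1 AND 0) AND (0 OR 0)) AND ((NOT 0 XOR NOT 1) OR 1)) -> 0
  row 11 [01011]: (((1 AND 0) AND (0 OR 0)) AND ((NOT 0 XOR NOT 1) OR 1)) -> 0
  row 12 [01100]: (((0 AND 0) AND (0 OR 1)) AND ((NOT 0 XOR NOT 1) OR 1)) -> 0
  row 13 [01101]: (((0 AND 0) AND (0 OR 1)) AND ((NOT 0 XOR NOT 1) OR 1)) -> 0
  row 14 [01110]: (((1 AND 0) AND (0 OR 1)) AND ((NOT 0 XOR NOT 1) OR 1)) -> 0
  row 15 [01111]: (((1 AND 0) AND (0 OR 1)) AND ((NOT 0 XOR NOT 1) OR 1)) -> 0
  row 16 [10000]: (((0 AND 1) AND (1 OR 0)) AND ((NOT 1 XOR NOT 0) OR 0)) -> 0
  row 17 [10001]: (((0 AND 1) AND (1 OR 0)) AND ((NOT 1 XOR NOT 0) OR 0)) -> 0
  row 18 [10010]: (((1 AND 1) AND (1 OR 0)) AND ((NOT 1 XOR NOT 0) OR 0)) -> 1
  row 19 [10011]: (((1 AND 1) AND (1 OR 0)) AND ((NOT 1 XOR NOT 0) OR 0)) -> 1
  row 20 [10100]: (((0 AND 1) AND (1 OR 1)) AND ((NOT 1 XOR NOT 0) OR 0)) -> 0
  row 21 [10101]: (((0 AND 1) AND (1 OR 1)) AND ((NOT 1 XOR NOT 0) OR 0)) -> 0
  row 22 [10110]: (((1 AND 1) AND (1 OR 1)) AND ((NOT 1 XOR NOT 0) OR 0)) -> 1
  row 23 [10111]: (((1 AND 1) AND (1 OR 1)) AND ((NOT 1 XOR NOT 0) OR 0)) -> 1
  row 24 [11000]: (((0 AND 1) AND (1 OR 0)) AND ((NOT 1 XOR NOT 1) OR 1)) -> 0
  row 25 [11001]: (((0 AND 1) AND (1 OR 0)) AND ((NOT 1 XOR NOT 1) OR 1)) -> 0
  row 26 [11010]: (((1 AND 1) AND (1 OR 0)) AND ((NOT 1 XOR NOT 1) OR 1)) -> 1
  row 27 [11011]: (((1 AND 1) AND (1 OR 0)) AND ((NOT 1 XOR NOT 1) OR 1)) -> 1
  row 28 [11100]: (((0 AND 1) AND (1 OR 1)) AND ((NOT 1 XOR NOT 1) OR 1)) -> 0
  row 29 [11101]: (((0 AND 1) AND (1 OR 1)) AND ((NOT 1 XOR NOT 1) OR 1)) -> 0
  row 30 [11110]: (((1 AND 1) AND (1 OR 1)) AND ((NOT 1 XOR NOT 1) OR 1)) -> 1
  row 31 [11111]: (((1 AND 1) AND (1 OR 1)) AND ((NOT 1 XOR NOT 1) OR 1)) -> 1
Full result column, 4 rows per line (a,b,c fixed per line; d,e runs 00..11 left to right):
  rows 0-3 [a,b,c=000]: 0000  = hex 0
  rows 4-7 [a,b,c=001]: 0000  = hex 0
  rows 8-11 [a,b,c=010]: 0000  = hex 0
  rows 12-15 [a,b,c=011]: 0000  = hex 0
  rows 16-19 [a,b,c=100]: 0011  = hex 3
  rows 20-23 [a,b,c=101]: 0011  = hex 3
  rows 24-27 [a,b,c=110]: 0011  = hex 3
  rows 28-31 [a,b,c=111]: 0011  = hex 3
Output column (row 0 .. row 31) = 00000000000000000011001100110011
Output column grouped in 4s = 0000 0000 0000 0000 0011 0011 0011 0011 = 0x00003333
Convert to decimal digit by digit (value = value*16 + digit):
  0 -> 0
  0*16 + 0 = 0
  0*16 + 0 = 0
  0*16 + 0 = 0
  0*16 + 3 = 3
  3*16 + 3 = 51
  51*16 + 3 = 819
  819*16 + 3 = 13107
Decimal = 13107

13107


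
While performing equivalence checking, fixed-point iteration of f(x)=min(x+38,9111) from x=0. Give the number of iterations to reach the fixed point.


Step 1: x=0, cap=9111, increment=38
Step 2: x grows by 38 each step until capped at 9111; fixed point is x=9111
Step 3: iterations = ceil(9111/38) = 240

240


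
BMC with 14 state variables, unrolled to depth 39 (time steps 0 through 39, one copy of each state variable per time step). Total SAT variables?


BMC unrolls to depth k, creating one copy of each state var for steps 0..k.
Step count = 39 + 1 = 40 (steps 0 through 39)
Vars per step = 14
Total = 14 * 40 = 560

560


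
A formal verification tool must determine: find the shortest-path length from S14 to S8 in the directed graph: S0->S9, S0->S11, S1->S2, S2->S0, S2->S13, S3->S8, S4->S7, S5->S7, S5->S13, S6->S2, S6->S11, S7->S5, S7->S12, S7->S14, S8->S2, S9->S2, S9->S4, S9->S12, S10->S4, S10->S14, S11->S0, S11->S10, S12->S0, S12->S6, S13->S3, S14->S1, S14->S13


BFS layer-by-layer from S14:
  dist 0: {S14}
  dist 1: {S1, S13}
  dist 2: {S2, S3}
  dist 3: {S0, S8}
  -> S8 reached at distance 3
Shortest path length = 3

3


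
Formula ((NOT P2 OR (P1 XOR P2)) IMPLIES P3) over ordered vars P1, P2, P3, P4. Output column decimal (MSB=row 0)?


Formula: ((NOT P2 OR (P1 XOR P2)) IMPLIES P3) over P1, P2, P3, P4 (16 rows)
Evaluate each row (bits = P1,P2,P3,P4, MSB first):
  row 0 [0000]: ((NOT 0 OR (0 XOR 0)) IMPLIES 0) -> 0
  row 1 [0001]: ((NOT 0 OR (0 XOR 0)) IMPLIES 0) -> 0
  row 2 [0010]: ((NOT 0 OR (0 XOR 0)) IMPLIES 1) -> 1
  row 3 [0011]: ((NOT 0 OR (0 XOR 0)) IMPLIES 1) -> 1
  row 4 [0100]: ((NOT 1 OR (0 XOR 1)) IMPLIES 0) -> 0
  row 5 [0101]: ((NOT 1 OR (0 XOR 1)) IMPLIES 0) -> 0
  row 6 [0110]: ((NOT 1 OR (0 XOR 1)) IMPLIES 1) -> 1
  row 7 [0111]: ((NOT 1 OR (0 XOR 1)) IMPLIES 1) -> 1
  row 8 [1000]: ((NOT 0 OR (1 XOR 0)) IMPLIES 0) -> 0
  row 9 [1001]: ((NOT 0 OR (1 XOR 0)) IMPLIES 0) -> 0
  row 10 [1010]: ((NOT 0 OR (1 XOR 0)) IMPLIES 1) -> 1
  row 11 [1011]: ((NOT 0 OR (1 XOR 0)) IMPLIES 1) -> 1
  row 12 [1100]: ((NOT 1 OR (1 XOR 1)) IMPLIES 0) -> 1
  row 13 [1101]: ((NOT 1 OR (1 XOR 1)) IMPLIES 0) -> 1
  row 14 [1110]: ((NOT 1 OR (1 XOR 1)) IMPLIES 1) -> 1
  row 15 [1111]: ((NOT 1 OR (1 XOR 1)) IMPLIES 1) -> 1
Full result column, 4 rows per line (P1,P2 fixed per line; P3,P4 runs 00..11 left to right):
  rows 0-3 [P1,P2=00]: 0011  = hex 3
  rows 4-7 [P1,P2=01]: 0011  = hex 3
  rows 8-11 [P1,P2=10]: 0011  = hex 3
  rows 12-15 [P1,P2=11]: 1111  = hex F
Output column (row 0 .. row 15) = 0011001100111111
Output column grouped in 4s = 0011 0011 0011 1111 = 0x333F
Convert to decimal digit by digit (value = value*16 + digit):
  3 -> 3
  3*16 + 3 = 51
  51*16 + 3 = 819
  819*16 + 15 (F) = 13119
Decimal = 13119

13119


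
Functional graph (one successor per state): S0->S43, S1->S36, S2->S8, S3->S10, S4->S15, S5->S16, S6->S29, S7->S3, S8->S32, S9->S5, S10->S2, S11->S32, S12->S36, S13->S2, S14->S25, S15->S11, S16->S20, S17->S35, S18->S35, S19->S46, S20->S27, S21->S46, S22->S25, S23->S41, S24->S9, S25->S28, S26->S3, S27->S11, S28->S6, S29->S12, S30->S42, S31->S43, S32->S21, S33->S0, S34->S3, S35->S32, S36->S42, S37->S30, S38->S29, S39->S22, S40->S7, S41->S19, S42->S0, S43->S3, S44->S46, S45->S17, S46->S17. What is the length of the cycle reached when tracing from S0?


Trace from S0 until a state repeats:
  S0 -> S43 -> S3 -> S10 -> S2 -> S8 -> S32 -> S21 -> S46 -> S17 -> S35 -> S32
S32 first seen at step 6, revisited at step 11.
Cycle length = 11 - 6 = 5

5


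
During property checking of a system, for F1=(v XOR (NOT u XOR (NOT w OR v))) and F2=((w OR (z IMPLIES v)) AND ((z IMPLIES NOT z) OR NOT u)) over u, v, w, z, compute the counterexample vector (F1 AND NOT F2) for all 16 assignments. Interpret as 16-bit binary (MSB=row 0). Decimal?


F1 = (v XOR (NOT u XOR (NOT w OR v)))
F2 = ((w OR (z IMPLIES v)) AND ((z IMPLIES NOT z) OR NOT u))
Counterexample to F1=>F2 is where F1=1 and F2=0.
Evaluate each row (bits = u,v,w,z, MSB first):
  row 0 [0000]: F1=0 F2=1 -> F1&~F2 -> 0
  row 1 [0001]: F1=0 F2=0 -> F1&~F2 -> 0
  row 2 [0010]: F1=1 F2=1 -> F1&~F2 -> 0
  row 3 [0011]: F1=1 F2=1 -> F1&~F2 -> 0
  row 4 [0100]: F1=1 F2=1 -> F1&~F2 -> 0
  row 5 [0101]: F1=1 F2=1 -> F1&~F2 -> 0
  row 6 [0110]: F1=1 F2=1 -> F1&~F2 -> 0
  row 7 [0111]: F1=1 F2=1 -> F1&~F2 -> 0
  row 8 [1000]: F1=1 F2=1 -> F1&~F2 -> 0
  row 9 [1001]: F1=1 F2=0 -> F1&~F2 -> 1
  row 10 [1010]: F1=0 F2=1 -> F1&~F2 -> 0
  row 11 [1011]: F1=0 F2=0 -> F1&~F2 -> 0
  row 12 [1100]: F1=0 F2=1 -> F1&~F2 -> 0
  row 13 [1101]: F1=0 F2=0 -> F1&~F2 -> 0
  row 14 [1110]: F1=0 F2=1 -> F1&~F2 -> 0
  row 15 [1111]: F1=0 F2=0 -> F1&~F2 -> 0
Full result column, 4 rows per line (u,v fixed per line; w,z runs 00..11 left to right):
  rows 0-3 [u,v=00]: 0000  = hex 0
  rows 4-7 [u,v=01]: 0000  = hex 0
  rows 8-11 [u,v=10]: 0100  = hex 4
  rows 12-15 [u,v=11]: 0000  = hex 0
Counterexample vector (row 0 .. row 15) = 0000000001000000
Output column grouped in 4s = 0000 0000 0100 0000 = 0x0040
Convert to decimal digit by digit (value = value*16 + digit):
  0 -> 0
  0*16 + 0 = 0
  0*16 + 4 = 4
  4*16 + 0 = 64
Decimal = 64

64


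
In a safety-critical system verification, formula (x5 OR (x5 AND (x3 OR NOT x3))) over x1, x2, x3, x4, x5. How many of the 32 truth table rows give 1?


Formula: (x5 OR (x5 AND (x3 OR NOT x3))) over 5 vars (32 rows)
Evaluate each row (x1, x2, x3, x4, x5 as bits, MSB first):
  row 0 [00000]: (0 OR (0 AND (0 OR NOT 0))) -> 0
  row 1 [00001]: (1 OR (1 AND (0 OR NOT 0))) -> 1
  row 2 [00010]: (0 OR (0 AND (0 OR NOT 0))) -> 0
  row 3 [00011]: (1 OR (1 AND (0 OR NOT 0))) -> 1
  row 4 [00100]: (0 OR (0 AND (1 OR NOT 1))) -> 0
  row 5 [00101]: (1 OR (1 AND (1 OR NOT 1))) -> 1
  row 6 [00110]: (0 OR (0 AND (1 OR NOT 1))) -> 0
  row 7 [00111]: (1 OR (1 AND (1 OR NOT 1))) -> 1
  row 8 [01000]: (0 OR (0 AND (0 OR NOT 0))) -> 0
  row 9 [01001]: (1 OR (1 AND (0 OR NOT 0))) -> 1
  row 10 [01010]: (0 OR (0 AND (0 OR NOT 0))) -> 0
  row 11 [01011]: (1 OR (1 AND (0 OR NOT 0))) -> 1
  row 12 [01100]: (0 OR (0 AND (1 OR NOT 1))) -> 0
  row 13 [01101]: (1 OR (1 AND (1 OR NOT 1))) -> 1
  row 14 [01110]: (0 OR (0 AND (1 OR NOT 1))) -> 0
  row 15 [01111]: (1 OR (1 AND (1 OR NOT 1))) -> 1
  row 16 [10000]: (0 OR (0 AND (0 OR NOT 0))) -> 0
  row 17 [10001]: (1 OR (1 AND (0 OR NOT 0))) -> 1
  row 18 [10010]: (0 OR (0 AND (0 OR NOT 0))) -> 0
  row 19 [10011]: (1 OR (1 AND (0 OR NOT 0))) -> 1
  row 20 [10100]: (0 OR (0 AND (1 OR NOT 1))) -> 0
  row 21 [10101]: (1 OR (1 AND (1 OR NOT 1))) -> 1
  row 22 [10110]: (0 OR (0 AND (1 OR NOT 1))) -> 0
  row 23 [10111]: (1 OR (1 AND (1 OR NOT 1))) -> 1
  row 24 [11000]: (0 OR (0 AND (0 OR NOT 0))) -> 0
  row 25 [11001]: (1 OR (1 AND (0 OR NOT 0))) -> 1
  row 26 [11010]: (0 OR (0 AND (0 OR NOT 0))) -> 0
  row 27 [11011]: (1 OR (1 AND (0 OR NOT 0))) -> 1
  row 28 [11100]: (0 OR (0 AND (1 OR NOT 1))) -> 0
  row 29 [11101]: (1 OR (1 AND (1 OR NOT 1))) -> 1
  row 30 [11110]: (0 OR (0 AND (1 OR NOT 1))) -> 0
  row 31 [11111]: (1 OR (1 AND (1 OR NOT 1))) -> 1
Full result column, 8 rows per line (x1,x2 fixed per line; x3,x4,x5 runs 000..111 left to right):
  rows 0-7 [x1,x2=00]: 01010101  (ones: 4)
  rows 8-15 [x1,x2=01]: 01010101  (ones: 4)
  rows 16-23 [x1,x2=10]: 01010101  (ones: 4)
  rows 24-31 [x1,x2=11]: 01010101  (ones: 4)
Count of 1-rows = 4+4+4+4 = 16

16


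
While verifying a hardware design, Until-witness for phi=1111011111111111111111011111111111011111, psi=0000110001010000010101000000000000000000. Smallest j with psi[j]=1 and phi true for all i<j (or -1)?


(phi U psi) at 0: need smallest j with psi[j]=1 and phi[i]=1 for all i in [0,j).
Scan from step 0:
  step 0: phi=1, psi=0 -> continue
  step 1: phi=1, psi=0 -> continue
  step 2: phi=1, psi=0 -> continue
  step 3: phi=1, psi=0 -> continue
  step 4: psi=1 and phi held for [0,4) -> witness found
Witness step = 4

4


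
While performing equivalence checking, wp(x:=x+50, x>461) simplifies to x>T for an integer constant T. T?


Formula: wp(x:=E, P) = P[E/x] (substitute E for x in postcondition)
Step 1: Postcondition: x>461
Step 2: Substitute x+50 for x: x+50>461
Step 3: Solve for x: x > 461-50 = 411

411


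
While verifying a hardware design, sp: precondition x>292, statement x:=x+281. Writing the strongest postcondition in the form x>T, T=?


Formula: sp(P, x:=E) = exists old_x. (x = E[old_x/x]) AND P[old_x/x] (old_x is the value of x before the assignment; eliminate old_x by solving x = E[old_x/x] for old_x)
Step 1: Precondition P: x>292, i.e. old_x > 292
Step 2: Assignment gives x = old_x + 281, so old_x = x - 281
Step 3: Substitute into P: x - 281 > 292
Step 4: Simplify: x > 292+281 = 573

573


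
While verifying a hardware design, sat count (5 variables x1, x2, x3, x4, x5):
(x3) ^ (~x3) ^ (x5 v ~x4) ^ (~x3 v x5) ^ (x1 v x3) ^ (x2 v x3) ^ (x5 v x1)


CNF with 7 clauses over 5 vars (32 assignments).
An assignment satisfies CNF iff every clause has >=1 true literal.
Check each row (bits = x1,x2,x3,x4,x5; clause T/F shown):
  row 0 [00000]: clauses=FTTTFFF -> 0
  row 1 [00001]: clauses=FTTTFFT -> 0
  row 2 [00010]: clauses=FTFTFFF -> 0
  row 3 [00011]: clauses=FTTTFFT -> 0
  row 4 [00100]: clauses=TFTFTTF -> 0
  row 5 [00101]: clauses=TFTTTTT -> 0
  row 6 [00110]: clauses=TFFFTTF -> 0
  row 7 [00111]: clauses=TFTTTTT -> 0
  row 8 [01000]: clauses=FTTTFTF -> 0
  row 9 [01001]: clauses=FTTTFTT -> 0
  row 10 [01010]: clauses=FTFTFTF -> 0
  row 11 [01011]: clauses=FTTTFTT -> 0
  row 12 [01100]: clauses=TFTFTTF -> 0
  row 13 [01101]: clauses=TFTTTTT -> 0
  row 14 [01110]: clauses=TFFFTTF -> 0
  row 15 [01111]: clauses=TFTTTTT -> 0
  row 16 [10000]: clauses=FTTTTFT -> 0
  row 17 [10001]: clauses=FTTTTFT -> 0
  row 18 [10010]: clauses=FTFTTFT -> 0
  row 19 [10011]: clauses=FTTTTFT -> 0
  row 20 [10100]: clauses=TFTFTTT -> 0
  row 21 [10101]: clauses=TFTTTTT -> 0
  row 22 [10110]: clauses=TFFFTTT -> 0
  row 23 [10111]: clauses=TFTTTTT -> 0
  row 24 [11000]: clauses=FTTTTTT -> 0
  row 25 [11001]: clauses=FTTTTTT -> 0
  row 26 [11010]: clauses=FTFTTTT -> 0
  row 27 [11011]: clauses=FTTTTTT -> 0
  row 28 [11100]: clauses=TFTFTTT -> 0
  row 29 [11101]: clauses=TFTTTTT -> 0
  row 30 [11110]: clauses=TFFFTTT -> 0
  row 31 [11111]: clauses=TFTTTTT -> 0
Full result column, 8 rows per line (x1,x2 fixed per line; x3,x4,x5 runs 000..111 left to right):
  rows 0-7 [x1,x2=00]: 00000000  (ones: 0)
  rows 8-15 [x1,x2=01]: 00000000  (ones: 0)
  rows 16-23 [x1,x2=10]: 00000000  (ones: 0)
  rows 24-31 [x1,x2=11]: 00000000  (ones: 0)
Satisfying assignments = 0+0+0+0 = 0

0


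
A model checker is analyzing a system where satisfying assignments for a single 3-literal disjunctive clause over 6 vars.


Step 1: Total=2^6=64
Step 2: Unsat when all 3 false: 2^3=8
Step 3: Sat=64-8=56

56


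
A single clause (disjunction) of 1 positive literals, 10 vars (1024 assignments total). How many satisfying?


Step 1: Total=2^10=1024
Step 2: Unsat when all 1 false: 2^9=512
Step 3: Sat=1024-512=512

512


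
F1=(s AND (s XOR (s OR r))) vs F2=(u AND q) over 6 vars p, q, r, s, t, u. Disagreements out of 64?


F1 = (s AND (s XOR (s OR r)))
F2 = (u AND q)
Evaluate both on each of 64 rows (bits = p,q,r,s,t,u):
  row 0 [000000]: F1=0 F2=0 -> 0
  row 1 [000001]: F1=0 F2=0 -> 0
  row 2 [000010]: F1=0 F2=0 -> 0
  row 3 [000011]: F1=0 F2=0 -> 0
  row 4 [000100]: F1=0 F2=0 -> 0
  (every remaining row is evaluated the same way; all 64 results are listed next)
Full result column, 8 rows per line (p,q,r fixed per line; s,t,u runs 000..111 left to right):
  rows 0-7 [p,q,r=000]: 00000000  (ones: 0)
  rows 8-15 [p,q,r=001]: 00000000  (ones: 0)
  rows 16-23 [p,q,r=010]: 01010101  (ones: 4)
  rows 24-31 [p,q,r=011]: 01010101  (ones: 4)
  rows 32-39 [p,q,r=100]: 00000000  (ones: 0)
  rows 40-47 [p,q,r=101]: 00000000  (ones: 0)
  rows 48-55 [p,q,r=110]: 01010101  (ones: 4)
  rows 56-63 [p,q,r=111]: 01010101  (ones: 4)
Disagreements = 0+0+4+4+0+0+4+4 = 16

16


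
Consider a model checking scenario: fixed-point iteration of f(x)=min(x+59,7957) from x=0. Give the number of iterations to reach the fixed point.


Step 1: x=0, cap=7957, increment=59
Step 2: x grows by 59 each step until capped at 7957; fixed point is x=7957
Step 3: iterations = ceil(7957/59) = 135

135


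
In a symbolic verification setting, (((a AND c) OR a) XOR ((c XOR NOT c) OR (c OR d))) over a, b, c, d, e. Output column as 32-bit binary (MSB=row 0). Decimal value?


Formula: (((a AND c) OR a) XOR ((c XOR NOT c) OR (c OR d))) over a, b, c, d, e (32 rows)
Evaluate each row (bits = a,b,c,d,e, MSB first):
  row 0 [00000]: (((0 AND 0) OR 0) XOR ((0 XOR NOT 0) OR (0 OR 0))) -> 1
  row 1 [00001]: (((0 AND 0) OR 0) XOR ((0 XOR NOT 0) OR (0 OR 0))) -> 1
  row 2 [00010]: (((0 AND 0) OR 0) XOR ((0 XOR NOT 0) OR (0 OR 1))) -> 1
  row 3 [00011]: (((0 AND 0) OR 0) XOR ((0 XOR NOT 0) OR (0 OR 1))) -> 1
  row 4 [00100]: (((0 AND 1) OR 0) XOR ((1 XOR NOT 1) OR (1 OR 0))) -> 1
  row 5 [00101]: (((0 AND 1) OR 0) XOR ((1 XOR NOT 1) OR (1 OR 0))) -> 1
  row 6 [00110]: (((0 AND 1) OR 0) XOR ((1 XOR NOT 1) OR (1 OR 1))) -> 1
  row 7 [00111]: (((0 AND 1) OR 0) XOR ((1 XOR NOT 1) OR (1 OR 1))) -> 1
  row 8 [01000]: (((0 AND 0) OR 0) XOR ((0 XOR NOT 0) OR (0 OR 0))) -> 1
  row 9 [01001]: (((0 AND 0) OR 0) XOR ((0 XOR NOT 0) OR (0 OR 0))) -> 1
  row 10 [01010]: (((0 AND 0) OR 0) XOR ((0 XOR NOT 0) OR (0 OR 1))) -> 1
  row 11 [01011]: (((0 AND 0) OR 0) XOR ((0 XOR NOT 0) OR (0 OR 1))) -> 1
  row 12 [01100]: (((0 AND 1) OR 0) XOR ((1 XOR NOT 1) OR (1 OR 0))) -> 1
  row 13 [01101]: (((0 AND 1) OR 0) XOR ((1 XOR NOT 1) OR (1 OR 0))) -> 1
  row 14 [01110]: (((0 AND 1) OR 0) XOR ((1 XOR NOT 1) OR (1 OR 1))) -> 1
  row 15 [01111]: (((0 AND 1) OR 0) XOR ((1 XOR NOT 1) OR (1 OR 1))) -> 1
  row 16 [10000]: (((1 AND 0) OR 1) XOR ((0 XOR NOT 0) OR (0 OR 0))) -> 0
  row 17 [10001]: (((1 AND 0) OR 1) XOR ((0 XOR NOT 0) OR (0 OR 0))) -> 0
  row 18 [10010]: (((1 AND 0) OR 1) XOR ((0 XOR NOT 0) OR (0 OR 1))) -> 0
  row 19 [10011]: (((1 AND 0) OR 1) XOR ((0 XOR NOT 0) OR (0 OR 1))) -> 0
  row 20 [10100]: (((1 AND 1) OR 1) XOR ((1 XOR NOT 1) OR (1 OR 0))) -> 0
  row 21 [10101]: (((1 AND 1) OR 1) XOR ((1 XOR NOT 1) OR (1 OR 0))) -> 0
  row 22 [10110]: (((1 AND 1) OR 1) XOR ((1 XOR NOT 1) OR (1 OR 1))) -> 0
  row 23 [10111]: (((1 AND 1) OR 1) XOR ((1 XOR NOT 1) OR (1 OR 1))) -> 0
  row 24 [11000]: (((1 AND 0) OR 1) XOR ((0 XOR NOT 0) OR (0 OR 0))) -> 0
  row 25 [11001]: (((1 AND 0) OR 1) XOR ((0 XOR NOT 0) OR (0 OR 0))) -> 0
  row 26 [11010]: (((1 AND 0) OR 1) XOR ((0 XOR NOT 0) OR (0 OR 1))) -> 0
  row 27 [11011]: (((1 AND 0) OR 1) XOR ((0 XOR NOT 0) OR (0 OR 1))) -> 0
  row 28 [11100]: (((1 AND 1) OR 1) XOR ((1 XOR NOT 1) OR (1 OR 0))) -> 0
  row 29 [11101]: (((1 AND 1) OR 1) XOR ((1 XOR NOT 1) OR (1 OR 0))) -> 0
  row 30 [11110]: (((1 AND 1) OR 1) XOR ((1 XOR NOT 1) OR (1 OR 1))) -> 0
  row 31 [11111]: (((1 AND 1) OR 1) XOR ((1 XOR NOT 1) OR (1 OR 1))) -> 0
Full result column, 4 rows per line (a,b,c fixed per line; d,e runs 00..11 left to right):
  rows 0-3 [a,b,c=000]: 1111  = hex F
  rows 4-7 [a,b,c=001]: 1111  = hex F
  rows 8-11 [a,b,c=010]: 1111  = hex F
  rows 12-15 [a,b,c=011]: 1111  = hex F
  rows 16-19 [a,b,c=100]: 0000  = hex 0
  rows 20-23 [a,b,c=101]: 0000  = hex 0
  rows 24-27 [a,b,c=110]: 0000  = hex 0
  rows 28-31 [a,b,c=111]: 0000  = hex 0
Output column (row 0 .. row 31) = 11111111111111110000000000000000
Output column grouped in 4s = 1111 1111 1111 1111 0000 0000 0000 0000 = 0xFFFF0000
Convert to decimal digit by digit (value = value*16 + digit):
  F -> 15
  15*16 + 15 (F) = 255
  255*16 + 15 (F) = 4095
  4095*16 + 15 (F) = 65535
  65535*16 + 0 = 1048560
  1048560*16 + 0 = 16776960
  16776960*16 + 0 = 268431360
  268431360*16 + 0 = 4294901760
Decimal = 4294901760

4294901760


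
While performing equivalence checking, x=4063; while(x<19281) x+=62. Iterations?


Step 1: x goes from 4063 toward 19281 by 62; the body runs while x<19281, so iterations = ceil((bound-start)/step)
Step 2: Distance=15218
Step 3: ceil(15218/62)=246

246


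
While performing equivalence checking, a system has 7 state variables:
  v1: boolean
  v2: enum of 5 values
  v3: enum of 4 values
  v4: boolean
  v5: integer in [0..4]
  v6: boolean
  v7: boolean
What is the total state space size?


State space = product of domain sizes of all variables.
Domain sizes:
  v1 (boolean): 2
  v2 (enum of 5 values): 5
  v3 (enum of 4 values): 4
  v4 (boolean): 2
  v5 (integer in [0..4]): 5
  v6 (boolean): 2
  v7 (boolean): 2
Product = 2 * 5 * 4 * 2 * 5 * 2 * 2 = 1600

1600


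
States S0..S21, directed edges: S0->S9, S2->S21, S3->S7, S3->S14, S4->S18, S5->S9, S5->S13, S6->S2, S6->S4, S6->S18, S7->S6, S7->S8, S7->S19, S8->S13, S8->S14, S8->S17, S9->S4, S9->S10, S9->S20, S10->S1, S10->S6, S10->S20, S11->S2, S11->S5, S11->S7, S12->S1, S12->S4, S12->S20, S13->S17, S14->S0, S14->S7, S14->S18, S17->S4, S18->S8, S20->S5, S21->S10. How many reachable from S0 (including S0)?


BFS from S0:
  layer 0: {S0}
  layer 1: {S9}
  layer 2: {S4, S10, S20}
  layer 3: {S1, S5, S6, S18}
  layer 4: {S2, S8, S13}
  layer 5: {S14, S17, S21}
  layer 6: {S7}
  layer 7: {S19}
Reachable set: {S0, S1, S2, S4, S5, S6, S7, S8, S9, S10, S13, S14, S17, S18, S19, S20, S21}
Count = 17

17


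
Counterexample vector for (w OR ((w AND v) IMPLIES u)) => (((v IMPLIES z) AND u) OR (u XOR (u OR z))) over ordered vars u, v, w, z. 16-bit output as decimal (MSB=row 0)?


F1 = (w OR ((w AND v) IMPLIES u))
F2 = (((v IMPLIES z) AND u) OR (u XOR (u OR z)))
Counterexample to F1=>F2 is where F1=1 and F2=0.
Evaluate each row (bits = u,v,w,z, MSB first):
  row 0 [0000]: F1=1 F2=0 -> F1&~F2 -> 1
  row 1 [0001]: F1=1 F2=1 -> F1&~F2 -> 0
  row 2 [0010]: F1=1 F2=0 -> F1&~F2 -> 1
  row 3 [0011]: F1=1 F2=1 -> F1&~F2 -> 0
  row 4 [0100]: F1=1 F2=0 -> F1&~F2 -> 1
  row 5 [0101]: F1=1 F2=1 -> F1&~F2 -> 0
  row 6 [0110]: F1=1 F2=0 -> F1&~F2 -> 1
  row 7 [0111]: F1=1 F2=1 -> F1&~F2 -> 0
  row 8 [1000]: F1=1 F2=1 -> F1&~F2 -> 0
  row 9 [1001]: F1=1 F2=1 -> F1&~F2 -> 0
  row 10 [1010]: F1=1 F2=1 -> F1&~F2 -> 0
  row 11 [1011]: F1=1 F2=1 -> F1&~F2 -> 0
  row 12 [1100]: F1=1 F2=0 -> F1&~F2 -> 1
  row 13 [1101]: F1=1 F2=1 -> F1&~F2 -> 0
  row 14 [1110]: F1=1 F2=0 -> F1&~F2 -> 1
  row 15 [1111]: F1=1 F2=1 -> F1&~F2 -> 0
Full result column, 4 rows per line (u,v fixed per line; w,z runs 00..11 left to right):
  rows 0-3 [u,v=00]: 1010  = hex A
  rows 4-7 [u,v=01]: 1010  = hex A
  rows 8-11 [u,v=10]: 0000  = hex 0
  rows 12-15 [u,v=11]: 1010  = hex A
Counterexample vector (row 0 .. row 15) = 1010101000001010
Output column grouped in 4s = 1010 1010 0000 1010 = 0xAA0A
Convert to decimal digit by digit (value = value*16 + digit):
  A -> 10
  10*16 + 10 (A) = 170
  170*16 + 0 = 2720
  2720*16 + 10 (A) = 43530
Decimal = 43530

43530


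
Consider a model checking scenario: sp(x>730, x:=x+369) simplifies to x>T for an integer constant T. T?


Formula: sp(P, x:=E) = exists old_x. (x = E[old_x/x]) AND P[old_x/x] (old_x is the value of x before the assignment; eliminate old_x by solving x = E[old_x/x] for old_x)
Step 1: Precondition P: x>730, i.e. old_x > 730
Step 2: Assignment gives x = old_x + 369, so old_x = x - 369
Step 3: Substitute into P: x - 369 > 730
Step 4: Simplify: x > 730+369 = 1099

1099


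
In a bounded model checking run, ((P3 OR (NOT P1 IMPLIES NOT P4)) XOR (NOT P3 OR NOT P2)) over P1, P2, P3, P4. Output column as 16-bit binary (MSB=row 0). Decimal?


Formula: ((P3 OR (NOT P1 IMPLIES NOT P4)) XOR (NOT P3 OR NOT P2)) over P1, P2, P3, P4 (16 rows)
Evaluate each row (bits = P1,P2,P3,P4, MSB first):
  row 0 [0000]: ((0 OR (NOT 0 IMPLIES NOT 0)) XOR (NOT 0 OR NOT 0)) -> 0
  row 1 [0001]: ((0 OR (NOT 0 IMPLIES NOT 1)) XOR (NOT 0 OR NOT 0)) -> 1
  row 2 [0010]: ((1 OR (NOT 0 IMPLIES NOT 0)) XOR (NOT 1 OR NOT 0)) -> 0
  row 3 [0011]: ((1 OR (NOT 0 IMPLIES NOT 1)) XOR (NOT 1 OR NOT 0)) -> 0
  row 4 [0100]: ((0 OR (NOT 0 IMPLIES NOT 0)) XOR (NOT 0 OR NOT 1)) -> 0
  row 5 [0101]: ((0 OR (NOT 0 IMPLIES NOT 1)) XOR (NOT 0 OR NOT 1)) -> 1
  row 6 [0110]: ((1 OR (NOT 0 IMPLIES NOT 0)) XOR (NOT 1 OR NOT 1)) -> 1
  row 7 [0111]: ((1 OR (NOT 0 IMPLIES NOT 1)) XOR (NOT 1 OR NOT 1)) -> 1
  row 8 [1000]: ((0 OR (NOT 1 IMPLIES NOT 0)) XOR (NOT 0 OR NOT 0)) -> 0
  row 9 [1001]: ((0 OR (NOT 1 IMPLIES NOT 1)) XOR (NOT 0 OR NOT 0)) -> 0
  row 10 [1010]: ((1 OR (NOT 1 IMPLIES NOT 0)) XOR (NOT 1 OR NOT 0)) -> 0
  row 11 [1011]: ((1 OR (NOT 1 IMPLIES NOT 1)) XOR (NOT 1 OR NOT 0)) -> 0
  row 12 [1100]: ((0 OR (NOT 1 IMPLIES NOT 0)) XOR (NOT 0 OR NOT 1)) -> 0
  row 13 [1101]: ((0 OR (NOT 1 IMPLIES NOT 1)) XOR (NOT 0 OR NOT 1)) -> 0
  row 14 [1110]: ((1 OR (NOT 1 IMPLIES NOT 0)) XOR (NOT 1 OR NOT 1)) -> 1
  row 15 [1111]: ((1 OR (NOT 1 IMPLIES NOT 1)) XOR (NOT 1 OR NOT 1)) -> 1
Full result column, 4 rows per line (P1,P2 fixed per line; P3,P4 runs 00..11 left to right):
  rows 0-3 [P1,P2=00]: 0100  = hex 4
  rows 4-7 [P1,P2=01]: 0111  = hex 7
  rows 8-11 [P1,P2=10]: 0000  = hex 0
  rows 12-15 [P1,P2=11]: 0011  = hex 3
Output column (row 0 .. row 15) = 0100011100000011
Output column grouped in 4s = 0100 0111 0000 0011 = 0x4703
Convert to decimal digit by digit (value = value*16 + digit):
  4 -> 4
  4*16 + 7 = 71
  71*16 + 0 = 1136
  1136*16 + 3 = 18179
Decimal = 18179

18179


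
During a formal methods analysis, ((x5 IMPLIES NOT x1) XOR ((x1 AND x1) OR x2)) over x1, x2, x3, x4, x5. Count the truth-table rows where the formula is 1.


Formula: ((x5 IMPLIES NOT x1) XOR ((x1 AND x1) OR x2)) over 5 vars (32 rows)
Evaluate each row (x1, x2, x3, x4, x5 as bits, MSB first):
  row 0 [00000]: ((0 IMPLIES NOT 0) XOR ((0 AND 0) OR 0)) -> 1
  row 1 [00001]: ((1 IMPLIES NOT 0) XOR ((0 AND 0) OR 0)) -> 1
  row 2 [00010]: ((0 IMPLIES NOT 0) XOR ((0 AND 0) OR 0)) -> 1
  row 3 [00011]: ((1 IMPLIES NOT 0) XOR ((0 AND 0) OR 0)) -> 1
  row 4 [00100]: ((0 IMPLIES NOT 0) XOR ((0 AND 0) OR 0)) -> 1
  row 5 [00101]: ((1 IMPLIES NOT 0) XOR ((0 AND 0) OR 0)) -> 1
  row 6 [00110]: ((0 IMPLIES NOT 0) XOR ((0 AND 0) OR 0)) -> 1
  row 7 [00111]: ((1 IMPLIES NOT 0) XOR ((0 AND 0) OR 0)) -> 1
  row 8 [01000]: ((0 IMPLIES NOT 0) XOR ((0 AND 0) OR 1)) -> 0
  row 9 [01001]: ((1 IMPLIES NOT 0) XOR ((0 AND 0) OR 1)) -> 0
  row 10 [01010]: ((0 IMPLIES NOT 0) XOR ((0 AND 0) OR 1)) -> 0
  row 11 [01011]: ((1 IMPLIES NOT 0) XOR ((0 AND 0) OR 1)) -> 0
  row 12 [01100]: ((0 IMPLIES NOT 0) XOR ((0 AND 0) OR 1)) -> 0
  row 13 [01101]: ((1 IMPLIES NOT 0) XOR ((0 AND 0) OR 1)) -> 0
  row 14 [01110]: ((0 IMPLIES NOT 0) XOR ((0 AND 0) OR 1)) -> 0
  row 15 [01111]: ((1 IMPLIES NOT 0) XOR ((0 AND 0) OR 1)) -> 0
  row 16 [10000]: ((0 IMPLIES NOT 1) XOR ((1 AND 1) OR 0)) -> 0
  row 17 [10001]: ((1 IMPLIES NOT 1) XOR ((1 AND 1) OR 0)) -> 1
  row 18 [10010]: ((0 IMPLIES NOT 1) XOR ((1 AND 1) OR 0)) -> 0
  row 19 [10011]: ((1 IMPLIES NOT 1) XOR ((1 AND 1) OR 0)) -> 1
  row 20 [10100]: ((0 IMPLIES NOT 1) XOR ((1 AND 1) OR 0)) -> 0
  row 21 [10101]: ((1 IMPLIES NOT 1) XOR ((1 AND 1) OR 0)) -> 1
  row 22 [10110]: ((0 IMPLIES NOT 1) XOR ((1 AND 1) OR 0)) -> 0
  row 23 [10111]: ((1 IMPLIES NOT 1) XOR ((1 AND 1) OR 0)) -> 1
  row 24 [11000]: ((0 IMPLIES NOT 1) XOR ((1 AND 1) OR 1)) -> 0
  row 25 [11001]: ((1 IMPLIES NOT 1) XOR ((1 AND 1) OR 1)) -> 1
  row 26 [11010]: ((0 IMPLIES NOT 1) XOR ((1 AND 1) OR 1)) -> 0
  row 27 [11011]: ((1 IMPLIES NOT 1) XOR ((1 AND 1) OR 1)) -> 1
  row 28 [11100]: ((0 IMPLIES NOT 1) XOR ((1 AND 1) OR 1)) -> 0
  row 29 [11101]: ((1 IMPLIES NOT 1) XOR ((1 AND 1) OR 1)) -> 1
  row 30 [11110]: ((0 IMPLIES NOT 1) XOR ((1 AND 1) OR 1)) -> 0
  row 31 [11111]: ((1 IMPLIES NOT 1) XOR ((1 AND 1) OR 1)) -> 1
Full result column, 8 rows per line (x1,x2 fixed per line; x3,x4,x5 runs 000..111 left to right):
  rows 0-7 [x1,x2=00]: 11111111  (ones: 8)
  rows 8-15 [x1,x2=01]: 00000000  (ones: 0)
  rows 16-23 [x1,x2=10]: 01010101  (ones: 4)
  rows 24-31 [x1,x2=11]: 01010101  (ones: 4)
Count of 1-rows = 8+0+4+4 = 16

16


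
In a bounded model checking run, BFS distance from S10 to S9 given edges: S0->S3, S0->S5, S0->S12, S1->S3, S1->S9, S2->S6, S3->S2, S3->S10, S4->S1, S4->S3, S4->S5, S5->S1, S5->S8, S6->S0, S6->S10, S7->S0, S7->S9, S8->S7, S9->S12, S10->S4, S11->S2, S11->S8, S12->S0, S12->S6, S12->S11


BFS layer-by-layer from S10:
  dist 0: {S10}
  dist 1: {S4}
  dist 2: {S1, S3, S5}
  dist 3: {S2, S8, S9}
  -> S9 reached at distance 3
Shortest path length = 3

3


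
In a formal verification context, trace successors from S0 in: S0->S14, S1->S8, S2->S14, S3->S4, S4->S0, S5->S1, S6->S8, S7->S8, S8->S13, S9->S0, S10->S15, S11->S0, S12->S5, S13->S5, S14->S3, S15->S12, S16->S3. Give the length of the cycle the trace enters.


Trace from S0 until a state repeats:
  S0 -> S14 -> S3 -> S4 -> S0
S0 first seen at step 0, revisited at step 4.
Cycle length = 4 - 0 = 4

4


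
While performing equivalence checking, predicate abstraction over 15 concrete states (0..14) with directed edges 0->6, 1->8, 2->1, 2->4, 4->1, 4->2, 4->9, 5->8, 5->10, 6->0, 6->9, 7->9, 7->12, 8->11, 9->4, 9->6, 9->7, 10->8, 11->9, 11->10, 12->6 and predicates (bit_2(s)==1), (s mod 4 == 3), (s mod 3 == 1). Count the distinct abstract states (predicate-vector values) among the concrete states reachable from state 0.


BFS from 0:
Concrete reachable: {0, 1, 2, 4, 6, 7, 8, 9, 10, 11, 12}
Abstract via predicates (bit_2(s)==1), (s mod 4 == 3), (s mod 3 == 1):
  (0,0,0) <- {0, 2, 8, 9}
  (0,0,1) <- {1, 10}
  (0,1,0) <- {11}
  (1,0,0) <- {6, 12}
  (1,0,1) <- {4}
  (1,1,1) <- {7}
Distinct abstract states = 6

6


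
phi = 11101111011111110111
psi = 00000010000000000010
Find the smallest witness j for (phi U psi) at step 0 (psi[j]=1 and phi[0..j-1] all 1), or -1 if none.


(phi U psi) at 0: need smallest j with psi[j]=1 and phi[i]=1 for all i in [0,j).
Scan from step 0:
  step 0: phi=1, psi=0 -> continue
  step 1: phi=1, psi=0 -> continue
  step 2: phi=1, psi=0 -> continue
  step 3: phi=0 -> phi-prefix broken from here
  step 6: psi=1 but phi already failed -> not a witness
  step 18: psi=1 but phi already failed -> not a witness
  end of trace: no witness -> -1
Witness step = -1

-1


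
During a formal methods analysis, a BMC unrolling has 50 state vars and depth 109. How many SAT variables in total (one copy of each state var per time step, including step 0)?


BMC unrolls to depth k, creating one copy of each state var for steps 0..k.
Step count = 109 + 1 = 110 (steps 0 through 109)
Vars per step = 50
Total = 50 * 110 = 5500

5500


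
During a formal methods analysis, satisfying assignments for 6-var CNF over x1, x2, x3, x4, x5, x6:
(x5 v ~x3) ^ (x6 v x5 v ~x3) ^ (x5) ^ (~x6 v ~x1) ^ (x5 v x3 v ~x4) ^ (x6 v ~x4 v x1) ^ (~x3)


CNF with 7 clauses over 6 vars (64 assignments).
An assignment satisfies CNF iff every clause has >=1 true literal.
Check each row (bits = x1,x2,x3,x4,x5,x6; clause T/F shown):
  row 0 [000000]: clauses=TTFTTTT -> 0
  row 1 [000001]: clauses=TTFTTTT -> 0
  row 2 [000010]: clauses=TTTTTTT -> 1
  row 3 [000011]: clauses=TTTTTTT -> 1
  row 4 [000100]: clauses=TTFTFFT -> 0
  (every remaining row is evaluated the same way; all 64 results are listed next)
Full result column, 8 rows per line (x1,x2,x3 fixed per line; x4,x5,x6 runs 000..111 left to right):
  rows 0-7 [x1,x2,x3=000]: 00110001  (ones: 3)
  rows 8-15 [x1,x2,x3=001]: 00000000  (ones: 0)
  rows 16-23 [x1,x2,x3=010]: 00110001  (ones: 3)
  rows 24-31 [x1,x2,x3=011]: 00000000  (ones: 0)
  rows 32-39 [x1,x2,x3=100]: 00100010  (ones: 2)
  rows 40-47 [x1,x2,x3=101]: 00000000  (ones: 0)
  rows 48-55 [x1,x2,x3=110]: 00100010  (ones: 2)
  rows 56-63 [x1,x2,x3=111]: 00000000  (ones: 0)
Satisfying assignments = 3+0+3+0+2+0+2+0 = 10

10
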